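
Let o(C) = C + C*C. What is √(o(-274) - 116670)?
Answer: 6*I*√1163 ≈ 204.62*I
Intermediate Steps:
o(C) = C + C²
√(o(-274) - 116670) = √(-274*(1 - 274) - 116670) = √(-274*(-273) - 116670) = √(74802 - 116670) = √(-41868) = 6*I*√1163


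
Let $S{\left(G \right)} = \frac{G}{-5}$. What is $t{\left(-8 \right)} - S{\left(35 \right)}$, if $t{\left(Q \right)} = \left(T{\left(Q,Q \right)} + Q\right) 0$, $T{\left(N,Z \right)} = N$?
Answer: $7$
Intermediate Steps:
$S{\left(G \right)} = - \frac{G}{5}$ ($S{\left(G \right)} = G \left(- \frac{1}{5}\right) = - \frac{G}{5}$)
$t{\left(Q \right)} = 0$ ($t{\left(Q \right)} = \left(Q + Q\right) 0 = 2 Q 0 = 0$)
$t{\left(-8 \right)} - S{\left(35 \right)} = 0 - \left(- \frac{1}{5}\right) 35 = 0 - -7 = 0 + 7 = 7$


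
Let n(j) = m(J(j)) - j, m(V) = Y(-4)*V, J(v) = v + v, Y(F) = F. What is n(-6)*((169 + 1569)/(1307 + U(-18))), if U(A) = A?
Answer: 93852/1289 ≈ 72.810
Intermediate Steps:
J(v) = 2*v
m(V) = -4*V
n(j) = -9*j (n(j) = -8*j - j = -9*j)
n(-6)*((169 + 1569)/(1307 + U(-18))) = (-9*(-6))*((169 + 1569)/(1307 - 18)) = 54*(1738/1289) = 93852/1289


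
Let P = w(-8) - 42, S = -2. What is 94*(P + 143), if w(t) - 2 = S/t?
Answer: 19411/2 ≈ 9705.5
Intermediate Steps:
w(t) = 2 - 2/t
P = -159/4 (P = (2 - 2/(-8)) - 42 = (2 - 2*(-1/8)) - 42 = (2 + 1/4) - 42 = 9/4 - 42 = -159/4 ≈ -39.750)
94*(P + 143) = 94*(-159/4 + 143) = 94*(413/4) = 19411/2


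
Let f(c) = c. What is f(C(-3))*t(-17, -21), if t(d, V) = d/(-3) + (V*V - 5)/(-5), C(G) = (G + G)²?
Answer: -14676/5 ≈ -2935.2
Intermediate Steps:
C(G) = 4*G² (C(G) = (2*G)² = 4*G²)
t(d, V) = 1 - d/3 - V²/5 (t(d, V) = d*(-⅓) + (V² - 5)*(-⅕) = -d/3 + (-5 + V²)*(-⅕) = -d/3 + (1 - V²/5) = 1 - d/3 - V²/5)
f(C(-3))*t(-17, -21) = (4*(-3)²)*(1 - ⅓*(-17) - ⅕*(-21)²) = (4*9)*(1 + 17/3 - ⅕*441) = 36*(1 + 17/3 - 441/5) = 36*(-1223/15) = -14676/5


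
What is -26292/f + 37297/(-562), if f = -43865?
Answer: -1621256801/24652130 ≈ -65.765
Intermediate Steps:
-26292/f + 37297/(-562) = -26292/(-43865) + 37297/(-562) = -26292*(-1/43865) + 37297*(-1/562) = 26292/43865 - 37297/562 = -1621256801/24652130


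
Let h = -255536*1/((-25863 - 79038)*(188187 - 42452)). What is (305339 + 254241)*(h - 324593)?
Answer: -555360289813428163204/3057549447 ≈ -1.8164e+11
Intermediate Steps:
h = 255536/15287747235 (h = -255536/((-104901*145735)) = -255536/(-15287747235) = -255536*(-1/15287747235) = 255536/15287747235 ≈ 1.6715e-5)
(305339 + 254241)*(h - 324593) = (305339 + 254241)*(255536/15287747235 - 324593) = 559580*(-4962295737994819/15287747235) = -555360289813428163204/3057549447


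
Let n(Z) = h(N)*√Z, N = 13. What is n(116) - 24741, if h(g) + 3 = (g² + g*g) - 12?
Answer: -24741 + 646*√29 ≈ -21262.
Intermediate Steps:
h(g) = -15 + 2*g² (h(g) = -3 + ((g² + g*g) - 12) = -3 + ((g² + g²) - 12) = -3 + (2*g² - 12) = -3 + (-12 + 2*g²) = -15 + 2*g²)
n(Z) = 323*√Z (n(Z) = (-15 + 2*13²)*√Z = (-15 + 2*169)*√Z = (-15 + 338)*√Z = 323*√Z)
n(116) - 24741 = 323*√116 - 24741 = 323*(2*√29) - 24741 = 646*√29 - 24741 = -24741 + 646*√29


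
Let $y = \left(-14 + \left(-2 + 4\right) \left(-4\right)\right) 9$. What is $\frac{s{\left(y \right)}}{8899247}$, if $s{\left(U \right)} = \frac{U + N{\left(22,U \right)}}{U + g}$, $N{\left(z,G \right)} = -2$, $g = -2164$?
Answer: $\frac{100}{10510010707} \approx 9.5147 \cdot 10^{-9}$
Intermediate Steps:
$y = -198$ ($y = \left(-14 + 2 \left(-4\right)\right) 9 = \left(-14 - 8\right) 9 = \left(-22\right) 9 = -198$)
$s{\left(U \right)} = \frac{-2 + U}{-2164 + U}$ ($s{\left(U \right)} = \frac{U - 2}{U - 2164} = \frac{-2 + U}{-2164 + U}$)
$\frac{s{\left(y \right)}}{8899247} = \frac{\frac{1}{-2164 - 198} \left(-2 - 198\right)}{8899247} = \frac{1}{-2362} \left(-200\right) \frac{1}{8899247} = \left(- \frac{1}{2362}\right) \left(-200\right) \frac{1}{8899247} = \frac{100}{1181} \cdot \frac{1}{8899247} = \frac{100}{10510010707}$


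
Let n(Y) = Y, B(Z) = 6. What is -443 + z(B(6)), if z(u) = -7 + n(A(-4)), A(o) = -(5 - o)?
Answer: -459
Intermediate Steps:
A(o) = -5 + o
z(u) = -16 (z(u) = -7 + (-5 - 4) = -7 - 9 = -16)
-443 + z(B(6)) = -443 - 16 = -459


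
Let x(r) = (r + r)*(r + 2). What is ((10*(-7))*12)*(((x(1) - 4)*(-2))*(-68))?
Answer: -228480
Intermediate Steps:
x(r) = 2*r*(2 + r) (x(r) = (2*r)*(2 + r) = 2*r*(2 + r))
((10*(-7))*12)*(((x(1) - 4)*(-2))*(-68)) = ((10*(-7))*12)*(((2*1*(2 + 1) - 4)*(-2))*(-68)) = (-70*12)*(((2*1*3 - 4)*(-2))*(-68)) = -840*(6 - 4)*(-2)*(-68) = -840*2*(-2)*(-68) = -(-3360)*(-68) = -840*272 = -228480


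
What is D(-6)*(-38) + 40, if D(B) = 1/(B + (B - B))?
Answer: 139/3 ≈ 46.333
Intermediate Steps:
D(B) = 1/B (D(B) = 1/(B + 0) = 1/B)
D(-6)*(-38) + 40 = -38/(-6) + 40 = -⅙*(-38) + 40 = 19/3 + 40 = 139/3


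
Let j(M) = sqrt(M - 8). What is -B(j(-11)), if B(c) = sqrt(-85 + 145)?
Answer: -2*sqrt(15) ≈ -7.7460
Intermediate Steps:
j(M) = sqrt(-8 + M)
B(c) = 2*sqrt(15) (B(c) = sqrt(60) = 2*sqrt(15))
-B(j(-11)) = -2*sqrt(15)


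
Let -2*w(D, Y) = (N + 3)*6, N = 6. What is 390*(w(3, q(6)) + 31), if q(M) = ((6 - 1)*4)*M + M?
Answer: 1560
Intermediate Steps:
q(M) = 21*M (q(M) = (5*4)*M + M = 20*M + M = 21*M)
w(D, Y) = -27 (w(D, Y) = -(6 + 3)*6/2 = -9*6/2 = -½*54 = -27)
390*(w(3, q(6)) + 31) = 390*(-27 + 31) = 390*4 = 1560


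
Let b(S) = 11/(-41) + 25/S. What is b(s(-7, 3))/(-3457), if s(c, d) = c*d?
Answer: 1256/2976477 ≈ 0.00042198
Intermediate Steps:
b(S) = -11/41 + 25/S (b(S) = 11*(-1/41) + 25/S = -11/41 + 25/S)
b(s(-7, 3))/(-3457) = (-11/41 + 25/((-7*3)))/(-3457) = (-11/41 + 25/(-21))*(-1/3457) = (-11/41 + 25*(-1/21))*(-1/3457) = (-11/41 - 25/21)*(-1/3457) = -1256/861*(-1/3457) = 1256/2976477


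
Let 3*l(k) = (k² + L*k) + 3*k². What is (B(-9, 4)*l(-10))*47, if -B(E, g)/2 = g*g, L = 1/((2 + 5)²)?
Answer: -9821120/49 ≈ -2.0043e+5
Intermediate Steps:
L = 1/49 (L = 1/(7²) = 1/49 ≈ 0.020408)
l(k) = k/147 + 4*k²/3 (l(k) = ((k² + k/49) + 3*k²)/3 = (4*k² + k/49)/3 = k/147 + 4*k²/3)
B(E, g) = -2*g² (B(E, g) = -2*g*g = -2*g²)
(B(-9, 4)*l(-10))*47 = ((-2*4²)*((1/147)*(-10)*(1 + 196*(-10))))*47 = ((-2*16)*((1/147)*(-10)*(1 - 1960)))*47 = -32*(-10)*(-1959)/147*47 = -32*6530/49*47 = -208960/49*47 = -9821120/49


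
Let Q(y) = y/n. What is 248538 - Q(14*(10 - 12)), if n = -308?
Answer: 2733917/11 ≈ 2.4854e+5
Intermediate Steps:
Q(y) = -y/308 (Q(y) = y/(-308) = y*(-1/308) = -y/308)
248538 - Q(14*(10 - 12)) = 248538 - (-1)*14*(10 - 12)/308 = 248538 - (-1)*14*(-2)/308 = 248538 - (-1)*(-28)/308 = 248538 - 1*1/11 = 248538 - 1/11 = 2733917/11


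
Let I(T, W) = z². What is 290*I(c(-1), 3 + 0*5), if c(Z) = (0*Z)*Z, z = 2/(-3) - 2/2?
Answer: 7250/9 ≈ 805.56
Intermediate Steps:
z = -5/3 (z = 2*(-⅓) - 2*½ = -⅔ - 1 = -5/3 ≈ -1.6667)
c(Z) = 0 (c(Z) = 0*Z = 0)
I(T, W) = 25/9 (I(T, W) = (-5/3)² = 25/9)
290*I(c(-1), 3 + 0*5) = 290*(25/9) = 7250/9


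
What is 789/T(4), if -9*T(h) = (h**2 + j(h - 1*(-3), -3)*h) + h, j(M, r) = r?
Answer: -7101/8 ≈ -887.63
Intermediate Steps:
T(h) = -h**2/9 + 2*h/9 (T(h) = -((h**2 - 3*h) + h)/9 = -(h**2 - 2*h)/9 = -h**2/9 + 2*h/9)
789/T(4) = 789/(((1/9)*4*(2 - 1*4))) = 789/(((1/9)*4*(2 - 4))) = 789/(((1/9)*4*(-2))) = 789/(-8/9) = 789*(-9/8) = -7101/8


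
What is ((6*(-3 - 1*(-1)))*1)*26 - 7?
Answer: -319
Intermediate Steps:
((6*(-3 - 1*(-1)))*1)*26 - 7 = ((6*(-3 + 1))*1)*26 - 7 = ((6*(-2))*1)*26 - 7 = -12*1*26 - 7 = -12*26 - 7 = -312 - 7 = -319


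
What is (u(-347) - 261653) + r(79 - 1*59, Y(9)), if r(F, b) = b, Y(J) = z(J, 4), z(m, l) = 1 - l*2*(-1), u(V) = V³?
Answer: -42043567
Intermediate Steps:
z(m, l) = 1 + 2*l (z(m, l) = 1 - 2*l*(-1) = 1 - (-2)*l = 1 + 2*l)
Y(J) = 9 (Y(J) = 1 + 2*4 = 1 + 8 = 9)
(u(-347) - 261653) + r(79 - 1*59, Y(9)) = ((-347)³ - 261653) + 9 = (-41781923 - 261653) + 9 = -42043576 + 9 = -42043567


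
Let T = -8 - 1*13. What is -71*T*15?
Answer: 22365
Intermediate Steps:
T = -21 (T = -8 - 13 = -21)
-71*T*15 = -71*(-21)*15 = 1491*15 = 22365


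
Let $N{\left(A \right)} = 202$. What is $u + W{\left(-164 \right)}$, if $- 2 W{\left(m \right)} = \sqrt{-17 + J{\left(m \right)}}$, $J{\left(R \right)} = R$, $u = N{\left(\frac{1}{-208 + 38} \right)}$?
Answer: $202 - \frac{i \sqrt{181}}{2} \approx 202.0 - 6.7268 i$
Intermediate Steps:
$u = 202$
$W{\left(m \right)} = - \frac{\sqrt{-17 + m}}{2}$
$u + W{\left(-164 \right)} = 202 - \frac{\sqrt{-17 - 164}}{2} = 202 - \frac{\sqrt{-181}}{2} = 202 - \frac{i \sqrt{181}}{2}$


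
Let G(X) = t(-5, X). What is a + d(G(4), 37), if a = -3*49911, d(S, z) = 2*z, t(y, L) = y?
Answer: -149659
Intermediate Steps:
G(X) = -5
a = -149733
a + d(G(4), 37) = -149733 + 2*37 = -149733 + 74 = -149659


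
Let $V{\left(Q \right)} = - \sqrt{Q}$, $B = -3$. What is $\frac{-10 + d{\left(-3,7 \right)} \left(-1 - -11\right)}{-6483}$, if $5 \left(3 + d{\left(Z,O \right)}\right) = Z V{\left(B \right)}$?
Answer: $\frac{40}{6483} - \frac{2 i \sqrt{3}}{2161} \approx 0.00617 - 0.001603 i$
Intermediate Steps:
$d{\left(Z,O \right)} = -3 - \frac{i Z \sqrt{3}}{5}$ ($d{\left(Z,O \right)} = -3 + \frac{Z \left(- \sqrt{-3}\right)}{5} = -3 + \frac{Z \left(- i \sqrt{3}\right)}{5} = -3 + \frac{\left(-1\right) i Z \sqrt{3}}{5} = -3 - \frac{i Z \sqrt{3}}{5}$)
$\frac{-10 + d{\left(-3,7 \right)} \left(-1 - -11\right)}{-6483} = \frac{-10 + \left(-3 - \frac{1}{5} i \left(-3\right) \sqrt{3}\right) \left(-1 - -11\right)}{-6483} = \left(-10 + \left(-3 + \frac{3 i \sqrt{3}}{5}\right) \left(-1 + 11\right)\right) \left(- \frac{1}{6483}\right) = \left(-10 + \left(-3 + \frac{3 i \sqrt{3}}{5}\right) 10\right) \left(- \frac{1}{6483}\right) = \left(-10 - \left(30 - 6 i \sqrt{3}\right)\right) \left(- \frac{1}{6483}\right) = \left(-40 + 6 i \sqrt{3}\right) \left(- \frac{1}{6483}\right) = \frac{40}{6483} - \frac{2 i \sqrt{3}}{2161}$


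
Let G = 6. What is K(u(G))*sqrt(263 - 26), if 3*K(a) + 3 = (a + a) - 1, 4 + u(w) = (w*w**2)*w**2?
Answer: 5180*sqrt(237) ≈ 79745.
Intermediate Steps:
u(w) = -4 + w**5 (u(w) = -4 + (w*w**2)*w**2 = -4 + w**3*w**2 = -4 + w**5)
K(a) = -4/3 + 2*a/3 (K(a) = -1 + ((a + a) - 1)/3 = -1 + (2*a - 1)/3 = -1 + (-1 + 2*a)/3 = -1 + (-1/3 + 2*a/3) = -4/3 + 2*a/3)
K(u(G))*sqrt(263 - 26) = (-4/3 + 2*(-4 + 6**5)/3)*sqrt(263 - 26) = (-4/3 + 2*(-4 + 7776)/3)*sqrt(237) = (-4/3 + (2/3)*7772)*sqrt(237) = (-4/3 + 15544/3)*sqrt(237) = 5180*sqrt(237)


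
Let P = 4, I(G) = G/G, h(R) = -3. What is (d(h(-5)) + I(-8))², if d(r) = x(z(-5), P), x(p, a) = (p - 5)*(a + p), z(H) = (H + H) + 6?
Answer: 1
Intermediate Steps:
z(H) = 6 + 2*H (z(H) = 2*H + 6 = 6 + 2*H)
I(G) = 1
x(p, a) = (-5 + p)*(a + p)
d(r) = 0 (d(r) = (6 + 2*(-5))² - 5*4 - 5*(6 + 2*(-5)) + 4*(6 + 2*(-5)) = (6 - 10)² - 20 - 5*(6 - 10) + 4*(6 - 10) = (-4)² - 20 - 5*(-4) + 4*(-4) = 16 - 20 + 20 - 16 = 0)
(d(h(-5)) + I(-8))² = (0 + 1)² = 1² = 1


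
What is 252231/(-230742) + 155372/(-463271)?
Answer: -50900717875/35632025694 ≈ -1.4285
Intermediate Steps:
252231/(-230742) + 155372/(-463271) = 252231*(-1/230742) + 155372*(-1/463271) = -84077/76914 - 155372/463271 = -50900717875/35632025694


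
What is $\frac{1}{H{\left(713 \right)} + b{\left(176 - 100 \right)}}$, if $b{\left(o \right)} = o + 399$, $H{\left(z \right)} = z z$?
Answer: $\frac{1}{508844} \approx 1.9652 \cdot 10^{-6}$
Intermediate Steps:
$H{\left(z \right)} = z^{2}$
$b{\left(o \right)} = 399 + o$
$\frac{1}{H{\left(713 \right)} + b{\left(176 - 100 \right)}} = \frac{1}{713^{2} + \left(399 + \left(176 - 100\right)\right)} = \frac{1}{508369 + \left(399 + \left(176 - 100\right)\right)} = \frac{1}{508369 + \left(399 + 76\right)} = \frac{1}{508369 + 475} = \frac{1}{508844}$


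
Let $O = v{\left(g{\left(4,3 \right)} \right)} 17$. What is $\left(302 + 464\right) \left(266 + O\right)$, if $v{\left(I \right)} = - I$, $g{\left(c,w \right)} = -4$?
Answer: $255844$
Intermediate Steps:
$O = 68$ ($O = \left(-1\right) \left(-4\right) 17 = 4 \cdot 17 = 68$)
$\left(302 + 464\right) \left(266 + O\right) = \left(302 + 464\right) \left(266 + 68\right) = 766 \cdot 334 = 255844$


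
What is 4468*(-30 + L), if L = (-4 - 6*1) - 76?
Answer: -518288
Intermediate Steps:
L = -86 (L = (-4 - 6) - 76 = -10 - 76 = -86)
4468*(-30 + L) = 4468*(-30 - 86) = 4468*(-116) = -518288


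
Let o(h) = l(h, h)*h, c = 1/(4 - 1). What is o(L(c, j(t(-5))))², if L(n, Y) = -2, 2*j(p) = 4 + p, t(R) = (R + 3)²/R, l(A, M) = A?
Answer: 16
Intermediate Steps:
t(R) = (3 + R)²/R
j(p) = 2 + p/2 (j(p) = (4 + p)/2 = 2 + p/2)
c = ⅓ (c = 1/3 = ⅓ ≈ 0.33333)
o(h) = h² (o(h) = h*h = h²)
o(L(c, j(t(-5))))² = ((-2)²)² = 4² = 16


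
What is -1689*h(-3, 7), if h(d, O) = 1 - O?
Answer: 10134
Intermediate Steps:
-1689*h(-3, 7) = -1689*(1 - 1*7) = -1689*(1 - 7) = -1689*(-6) = 10134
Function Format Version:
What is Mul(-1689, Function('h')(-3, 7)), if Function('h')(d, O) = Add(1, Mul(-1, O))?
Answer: 10134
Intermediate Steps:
Mul(-1689, Function('h')(-3, 7)) = Mul(-1689, Add(1, Mul(-1, 7))) = Mul(-1689, Add(1, -7)) = Mul(-1689, -6) = 10134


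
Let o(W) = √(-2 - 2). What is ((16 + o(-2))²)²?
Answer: 59408 + 32256*I ≈ 59408.0 + 32256.0*I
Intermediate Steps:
o(W) = 2*I (o(W) = √(-4) = 2*I)
((16 + o(-2))²)² = ((16 + 2*I)²)² = (16 + 2*I)⁴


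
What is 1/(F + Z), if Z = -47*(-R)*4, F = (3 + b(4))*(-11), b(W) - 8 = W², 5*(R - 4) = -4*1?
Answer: 5/1523 ≈ 0.0032830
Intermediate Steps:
R = 16/5 (R = 4 + (-4*1)/5 = 4 + (⅕)*(-4) = 4 - ⅘ = 16/5 ≈ 3.2000)
b(W) = 8 + W²
F = -297 (F = (3 + (8 + 4²))*(-11) = (3 + (8 + 16))*(-11) = (3 + 24)*(-11) = 27*(-11) = -297)
Z = 3008/5 (Z = -47*(-1*16/5)*4 = -(-752)*4/5 = -47*(-64/5) = 3008/5 ≈ 601.60)
1/(F + Z) = 1/(-297 + 3008/5) = 1/(1523/5) = 5/1523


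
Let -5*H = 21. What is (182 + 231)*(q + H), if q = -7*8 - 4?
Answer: -132573/5 ≈ -26515.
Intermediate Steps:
H = -21/5 (H = -⅕*21 = -21/5 ≈ -4.2000)
q = -60 (q = -56 - 4 = -60)
(182 + 231)*(q + H) = (182 + 231)*(-60 - 21/5) = 413*(-321/5) = -132573/5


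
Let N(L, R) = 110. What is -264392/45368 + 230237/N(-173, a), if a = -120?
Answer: 1302038637/623810 ≈ 2087.2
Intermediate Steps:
-264392/45368 + 230237/N(-173, a) = -264392/45368 + 230237/110 = -264392*1/45368 + 230237*(1/110) = -33049/5671 + 230237/110 = 1302038637/623810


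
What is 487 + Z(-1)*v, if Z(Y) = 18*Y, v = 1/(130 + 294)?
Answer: 103235/212 ≈ 486.96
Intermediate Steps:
v = 1/424 ≈ 0.0023585
487 + Z(-1)*v = 487 + (18*(-1))*(1/424) = 487 - 18*1/424 = 487 - 9/212 = 103235/212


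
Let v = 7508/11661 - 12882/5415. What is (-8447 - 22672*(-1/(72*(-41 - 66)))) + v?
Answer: -3005435240621/355602195 ≈ -8451.7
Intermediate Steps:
v = -1922126/1107795 (v = 7508*(1/11661) - 12882*1/5415 = 7508/11661 - 226/95 = -1922126/1107795 ≈ -1.7351)
(-8447 - 22672*(-1/(72*(-41 - 66)))) + v = (-8447 - 22672*(-1/(72*(-41 - 66)))) - 1922126/1107795 = (-8447 - 22672/((-107*(-72)))) - 1922126/1107795 = (-8447 - 22672/7704) - 1922126/1107795 = (-8447 - 22672*1/7704) - 1922126/1107795 = (-8447 - 2834/963) - 1922126/1107795 = -8137295/963 - 1922126/1107795 = -3005435240621/355602195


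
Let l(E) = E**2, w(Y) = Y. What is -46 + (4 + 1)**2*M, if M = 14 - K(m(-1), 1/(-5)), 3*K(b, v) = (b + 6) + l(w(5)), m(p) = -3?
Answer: 212/3 ≈ 70.667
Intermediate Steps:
K(b, v) = 31/3 + b/3 (K(b, v) = ((b + 6) + 5**2)/3 = ((6 + b) + 25)/3 = (31 + b)/3 = 31/3 + b/3)
M = 14/3 (M = 14 - (31/3 + (1/3)*(-3)) = 14 - (31/3 - 1) = 14 - 1*28/3 = 14 - 28/3 = 14/3 ≈ 4.6667)
-46 + (4 + 1)**2*M = -46 + (4 + 1)**2*(14/3) = -46 + 5**2*(14/3) = -46 + 25*(14/3) = -46 + 350/3 = 212/3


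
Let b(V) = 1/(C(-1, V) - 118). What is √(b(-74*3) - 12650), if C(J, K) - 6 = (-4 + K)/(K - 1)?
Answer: I*√34439649530/1650 ≈ 112.47*I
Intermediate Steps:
C(J, K) = 6 + (-4 + K)/(-1 + K) (C(J, K) = 6 + (-4 + K)/(K - 1) = 6 + (-4 + K)/(-1 + K))
b(V) = 1/(-118 + (-10 + 7*V)/(-1 + V)) (b(V) = 1/((-10 + 7*V)/(-1 + V) - 118) = 1/(-118 + (-10 + 7*V)/(-1 + V)))
√(b(-74*3) - 12650) = √((1 - (-74)*3)/(3*(-36 + 37*(-74*3))) - 12650) = √((1 - 1*(-222))/(3*(-36 + 37*(-222))) - 12650) = √((1 + 222)/(3*(-36 - 8214)) - 12650) = √((⅓)*223/(-8250) - 12650) = √((⅓)*(-1/8250)*223 - 12650) = √(-223/24750 - 12650) = √(-313087723/24750) = I*√34439649530/1650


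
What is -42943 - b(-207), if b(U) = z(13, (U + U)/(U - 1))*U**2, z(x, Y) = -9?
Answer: 342698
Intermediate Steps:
b(U) = -9*U**2
-42943 - b(-207) = -42943 - (-9)*(-207)**2 = -42943 - (-9)*42849 = -42943 - 1*(-385641) = -42943 + 385641 = 342698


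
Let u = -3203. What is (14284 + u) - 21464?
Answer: -10383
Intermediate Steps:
(14284 + u) - 21464 = (14284 - 3203) - 21464 = 11081 - 21464 = -10383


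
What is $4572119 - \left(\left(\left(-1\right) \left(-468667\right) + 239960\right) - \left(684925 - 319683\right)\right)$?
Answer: $4228734$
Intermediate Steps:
$4572119 - \left(\left(\left(-1\right) \left(-468667\right) + 239960\right) - \left(684925 - 319683\right)\right) = 4572119 - \left(\left(468667 + 239960\right) - 365242\right) = 4572119 - \left(708627 + \left(-684925 + 319683\right)\right) = 4572119 - \left(708627 - 365242\right) = 4572119 - 343385 = 4228734$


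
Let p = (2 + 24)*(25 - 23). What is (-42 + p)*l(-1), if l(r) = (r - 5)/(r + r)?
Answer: 30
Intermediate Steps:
p = 52 (p = 26*2 = 52)
l(r) = (-5 + r)/(2*r) (l(r) = (-5 + r)/((2*r)) = (-5 + r)*(1/(2*r)) = (-5 + r)/(2*r))
(-42 + p)*l(-1) = (-42 + 52)*((½)*(-5 - 1)/(-1)) = 10*((½)*(-1)*(-6)) = 10*3 = 30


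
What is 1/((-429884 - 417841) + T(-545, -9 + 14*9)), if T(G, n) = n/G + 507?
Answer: -545/461733927 ≈ -1.1803e-6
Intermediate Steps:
T(G, n) = 507 + n/G (T(G, n) = n/G + 507 = 507 + n/G)
1/((-429884 - 417841) + T(-545, -9 + 14*9)) = 1/((-429884 - 417841) + (507 + (-9 + 14*9)/(-545))) = 1/(-847725 + (507 + (-9 + 126)*(-1/545))) = 1/(-847725 + (507 + 117*(-1/545))) = 1/(-847725 + (507 - 117/545)) = 1/(-847725 + 276198/545) = 1/(-461733927/545) = -545/461733927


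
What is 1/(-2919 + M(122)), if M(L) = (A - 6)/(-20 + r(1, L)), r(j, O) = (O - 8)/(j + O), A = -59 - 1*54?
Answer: -46/133987 ≈ -0.00034332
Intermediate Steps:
A = -113 (A = -59 - 54 = -113)
r(j, O) = (-8 + O)/(O + j)
M(L) = -119/(-20 + (-8 + L)/(1 + L)) (M(L) = (-113 - 6)/(-20 + (-8 + L)/(L + 1)) = -119/(-20 + (-8 + L)/(1 + L)))
1/(-2919 + M(122)) = 1/(-2919 + 119*(1 + 122)/(28 + 19*122)) = 1/(-2919 + 119*123/(28 + 2318)) = 1/(-2919 + 119*123/2346) = 1/(-2919 + 119*(1/2346)*123) = 1/(-2919 + 287/46) = 1/(-133987/46) = -46/133987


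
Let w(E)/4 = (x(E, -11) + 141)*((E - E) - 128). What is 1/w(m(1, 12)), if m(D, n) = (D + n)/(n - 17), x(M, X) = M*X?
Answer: -5/434176 ≈ -1.1516e-5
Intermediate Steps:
m(D, n) = (D + n)/(-17 + n)
w(E) = -72192 + 5632*E (w(E) = 4*((E*(-11) + 141)*((E - E) - 128)) = 4*((-11*E + 141)*(0 - 128)) = 4*((141 - 11*E)*(-128)) = 4*(-18048 + 1408*E) = -72192 + 5632*E)
1/w(m(1, 12)) = 1/(-72192 + 5632*((1 + 12)/(-17 + 12))) = 1/(-72192 + 5632*(13/(-5))) = 1/(-72192 + 5632*(-⅕*13)) = 1/(-72192 + 5632*(-13/5)) = 1/(-72192 - 73216/5) = 1/(-434176/5) = -5/434176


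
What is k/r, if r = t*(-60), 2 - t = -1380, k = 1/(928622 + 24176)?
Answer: -1/79006010160 ≈ -1.2657e-11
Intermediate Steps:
k = 1/952798 ≈ 1.0495e-6
t = 1382 (t = 2 - 1*(-1380) = 2 + 1380 = 1382)
r = -82920 (r = 1382*(-60) = -82920)
k/r = (1/952798)/(-82920) = (1/952798)*(-1/82920) = -1/79006010160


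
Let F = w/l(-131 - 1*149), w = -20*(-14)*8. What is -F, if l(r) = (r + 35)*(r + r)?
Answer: -4/245 ≈ -0.016327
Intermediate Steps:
l(r) = 2*r*(35 + r) (l(r) = (35 + r)*(2*r) = 2*r*(35 + r))
w = 2240 (w = 280*8 = 2240)
F = 4/245 (F = 2240/((2*(-131 - 1*149)*(35 + (-131 - 1*149)))) = 2240/((2*(-131 - 149)*(35 + (-131 - 149)))) = 2240/((2*(-280)*(35 - 280))) = 2240/((2*(-280)*(-245))) = 2240/137200 = 2240*(1/137200) = 4/245 ≈ 0.016327)
-F = -1*4/245 = -4/245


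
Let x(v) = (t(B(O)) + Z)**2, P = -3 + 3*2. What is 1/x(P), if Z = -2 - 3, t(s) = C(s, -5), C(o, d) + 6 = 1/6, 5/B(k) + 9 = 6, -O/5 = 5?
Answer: 36/4225 ≈ 0.0085207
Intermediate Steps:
O = -25 (O = -5*5 = -25)
B(k) = -5/3 (B(k) = 5/(-9 + 6) = 5/(-3) = 5*(-1/3) = -5/3)
C(o, d) = -35/6 (C(o, d) = -6 + 1/6 = -35/6)
t(s) = -35/6
Z = -5
P = 3 (P = -3 + 6 = 3)
x(v) = 4225/36 (x(v) = (-35/6 - 5)**2 = (-65/6)**2 = 4225/36)
1/x(P) = 1/(4225/36) = 36/4225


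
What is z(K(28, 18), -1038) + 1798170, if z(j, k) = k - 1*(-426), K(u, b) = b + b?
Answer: 1797558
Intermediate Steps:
K(u, b) = 2*b
z(j, k) = 426 + k (z(j, k) = k + 426 = 426 + k)
z(K(28, 18), -1038) + 1798170 = (426 - 1038) + 1798170 = -612 + 1798170 = 1797558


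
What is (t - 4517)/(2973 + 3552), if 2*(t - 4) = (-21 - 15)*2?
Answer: -4549/6525 ≈ -0.69716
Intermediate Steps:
t = -32 (t = 4 + ((-21 - 15)*2)/2 = 4 + (-36*2)/2 = 4 + (1/2)*(-72) = 4 - 36 = -32)
(t - 4517)/(2973 + 3552) = (-32 - 4517)/(2973 + 3552) = -4549/6525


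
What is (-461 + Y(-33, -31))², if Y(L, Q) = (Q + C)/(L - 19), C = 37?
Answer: 143736121/676 ≈ 2.1263e+5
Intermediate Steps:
Y(L, Q) = (37 + Q)/(-19 + L) (Y(L, Q) = (Q + 37)/(L - 19) = (37 + Q)/(-19 + L))
(-461 + Y(-33, -31))² = (-461 + (37 - 31)/(-19 - 33))² = (-461 + 6/(-52))² = (-461 - 1/52*6)² = (-461 - 3/26)² = (-11989/26)² = 143736121/676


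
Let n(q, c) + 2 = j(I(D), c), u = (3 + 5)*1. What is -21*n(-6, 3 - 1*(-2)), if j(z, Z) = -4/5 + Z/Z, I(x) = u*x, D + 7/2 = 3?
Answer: 189/5 ≈ 37.800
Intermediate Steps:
D = -½ (D = -7/2 + 3 = -½ ≈ -0.50000)
u = 8 (u = 8*1 = 8)
I(x) = 8*x
j(z, Z) = ⅕ (j(z, Z) = -4*⅕ + 1 = -⅘ + 1 = ⅕)
n(q, c) = -9/5 (n(q, c) = -2 + ⅕ = -9/5)
-21*n(-6, 3 - 1*(-2)) = -21*(-9/5) = 189/5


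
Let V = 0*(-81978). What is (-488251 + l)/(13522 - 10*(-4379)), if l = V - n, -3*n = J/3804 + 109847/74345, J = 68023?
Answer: -414238948002217/48624941623680 ≈ -8.5191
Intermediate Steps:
n = -5475027923/848425140 (n = -(68023/3804 + 109847/74345)/3 = -1/3*5475027923/282808380 = -5475027923/848425140 ≈ -6.4532)
V = 0
l = 5475027923/848425140 (l = 0 - 1*(-5475027923/848425140) = 0 + 5475027923/848425140 = 5475027923/848425140 ≈ 6.4532)
(-488251 + l)/(13522 - 10*(-4379)) = (-488251 + 5475027923/848425140)/(13522 - 10*(-4379)) = -414238948002217/(848425140*(13522 + 43790)) = -414238948002217/848425140/57312 = -414238948002217/848425140*1/57312 = -414238948002217/48624941623680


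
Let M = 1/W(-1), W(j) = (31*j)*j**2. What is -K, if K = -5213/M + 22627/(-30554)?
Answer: -4937595435/30554 ≈ -1.6160e+5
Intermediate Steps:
W(j) = 31*j**3
M = -1/31 (M = 1/(31*(-1)**3) = 1/(31*(-1)) = 1/(-31) = -1/31 ≈ -0.032258)
K = 4937595435/30554 (K = -5213/(-1/31) + 22627/(-30554) = -5213*(-31) + 22627*(-1/30554) = 161603 - 22627/30554 = 4937595435/30554 ≈ 1.6160e+5)
-K = -1*4937595435/30554 = -4937595435/30554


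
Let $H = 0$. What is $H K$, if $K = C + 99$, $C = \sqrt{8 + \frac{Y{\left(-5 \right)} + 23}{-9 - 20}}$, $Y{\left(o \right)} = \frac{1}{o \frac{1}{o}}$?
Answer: $0$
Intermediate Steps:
$Y{\left(o \right)} = 1$ ($Y{\left(o \right)} = 1^{-1} = 1$)
$C = \frac{4 \sqrt{377}}{29}$ ($C = \sqrt{8 + \frac{1 + 23}{-9 - 20}} = \sqrt{8 + \frac{24}{-29}} = \sqrt{8 + 24 \left(- \frac{1}{29}\right)} = \sqrt{8 - \frac{24}{29}} = \sqrt{\frac{208}{29}} = \frac{4 \sqrt{377}}{29} \approx 2.6781$)
$K = 99 + \frac{4 \sqrt{377}}{29}$ ($K = \frac{4 \sqrt{377}}{29} + 99 = 99 + \frac{4 \sqrt{377}}{29} \approx 101.68$)
$H K = 0 \left(99 + \frac{4 \sqrt{377}}{29}\right) = 0$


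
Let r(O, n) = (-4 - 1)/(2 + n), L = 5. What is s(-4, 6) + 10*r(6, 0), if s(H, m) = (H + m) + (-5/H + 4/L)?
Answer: -419/20 ≈ -20.950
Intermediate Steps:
s(H, m) = 4/5 + H + m - 5/H (s(H, m) = (H + m) + (-5/H + 4/5) = (H + m) + (4/5 - 5/H) = 4/5 + H + m - 5/H)
r(O, n) = -5/(2 + n)
s(-4, 6) + 10*r(6, 0) = (4/5 - 4 + 6 - 5/(-4)) + 10*(-5/(2 + 0)) = (4/5 - 4 + 6 - 5*(-1/4)) + 10*(-5/2) = (4/5 - 4 + 6 + 5/4) + 10*(-5*1/2) = 81/20 + 10*(-5/2) = 81/20 - 25 = -419/20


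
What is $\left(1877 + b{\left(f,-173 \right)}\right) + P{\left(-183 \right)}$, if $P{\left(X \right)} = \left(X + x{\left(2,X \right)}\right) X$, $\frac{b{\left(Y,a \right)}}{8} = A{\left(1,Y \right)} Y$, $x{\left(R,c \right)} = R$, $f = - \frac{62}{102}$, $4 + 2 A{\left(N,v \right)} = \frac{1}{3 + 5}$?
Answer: $\frac{3570961}{102} \approx 35009.0$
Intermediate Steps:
$A{\left(N,v \right)} = - \frac{31}{16}$ ($A{\left(N,v \right)} = -2 + \frac{1}{2 \left(3 + 5\right)} = -2 + \frac{1}{2 \cdot 8} = -2 + \frac{1}{2} \cdot \frac{1}{8} = -2 + \frac{1}{16} = - \frac{31}{16}$)
$f = - \frac{31}{51}$ ($f = \left(-62\right) \frac{1}{102} = - \frac{31}{51} \approx -0.60784$)
$b{\left(Y,a \right)} = - \frac{31 Y}{2}$ ($b{\left(Y,a \right)} = 8 \left(- \frac{31 Y}{16}\right) = - \frac{31 Y}{2}$)
$P{\left(X \right)} = X \left(2 + X\right)$ ($P{\left(X \right)} = \left(X + 2\right) X = \left(2 + X\right) X = X \left(2 + X\right)$)
$\left(1877 + b{\left(f,-173 \right)}\right) + P{\left(-183 \right)} = \left(1877 - - \frac{961}{102}\right) - 183 \left(2 - 183\right) = \left(1877 + \frac{961}{102}\right) - -33123 = \frac{192415}{102} + 33123 = \frac{3570961}{102}$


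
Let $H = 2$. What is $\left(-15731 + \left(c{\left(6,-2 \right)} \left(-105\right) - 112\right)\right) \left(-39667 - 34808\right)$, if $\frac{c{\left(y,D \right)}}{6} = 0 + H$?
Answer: $1273745925$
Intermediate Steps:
$c{\left(y,D \right)} = 12$ ($c{\left(y,D \right)} = 6 \left(0 + 2\right) = 6 \cdot 2 = 12$)
$\left(-15731 + \left(c{\left(6,-2 \right)} \left(-105\right) - 112\right)\right) \left(-39667 - 34808\right) = \left(-15731 + \left(12 \left(-105\right) - 112\right)\right) \left(-39667 - 34808\right) = \left(-15731 - 1372\right) \left(-74475\right) = \left(-17103\right) \left(-74475\right) = 1273745925$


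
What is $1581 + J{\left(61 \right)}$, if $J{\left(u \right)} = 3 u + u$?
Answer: $1825$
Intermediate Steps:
$J{\left(u \right)} = 4 u$
$1581 + J{\left(61 \right)} = 1581 + 4 \cdot 61 = 1581 + 244 = 1825$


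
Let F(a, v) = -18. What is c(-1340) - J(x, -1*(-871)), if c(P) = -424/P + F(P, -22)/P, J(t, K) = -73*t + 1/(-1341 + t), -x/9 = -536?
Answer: 821786197793/2333610 ≈ 3.5215e+5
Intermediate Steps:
x = 4824 (x = -9*(-536) = 4824)
J(t, K) = 1/(-1341 + t) - 73*t
c(P) = -442/P (c(P) = -424/P - 18/P = -442/P)
c(-1340) - J(x, -1*(-871)) = -442/(-1340) - (1 - 73*4824**2 + 97893*4824)/(-1341 + 4824) = -442*(-1/1340) - (1 - 73*23270976 + 472235832)/3483 = 221/670 - (1 - 1698781248 + 472235832)/3483 = 221/670 - (-1226545415)/3483 = 221/670 - 1*(-1226545415/3483) = 221/670 + 1226545415/3483 = 821786197793/2333610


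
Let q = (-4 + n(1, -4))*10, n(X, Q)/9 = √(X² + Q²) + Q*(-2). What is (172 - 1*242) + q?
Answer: 610 + 90*√17 ≈ 981.08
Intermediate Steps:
n(X, Q) = -18*Q + 9*√(Q² + X²) (n(X, Q) = 9*(√(X² + Q²) + Q*(-2)) = 9*(√(Q² + X²) - 2*Q) = -18*Q + 9*√(Q² + X²))
q = 680 + 90*√17 (q = (-4 + (-18*(-4) + 9*√((-4)² + 1²)))*10 = (-4 + (72 + 9*√(16 + 1)))*10 = (-4 + (72 + 9*√17))*10 = (68 + 9*√17)*10 = 680 + 90*√17 ≈ 1051.1)
(172 - 1*242) + q = (172 - 1*242) + (680 + 90*√17) = (172 - 242) + (680 + 90*√17) = -70 + (680 + 90*√17) = 610 + 90*√17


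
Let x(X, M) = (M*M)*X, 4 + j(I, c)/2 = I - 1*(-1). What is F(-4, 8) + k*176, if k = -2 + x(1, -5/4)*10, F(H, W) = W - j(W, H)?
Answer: 2396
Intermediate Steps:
j(I, c) = -6 + 2*I (j(I, c) = -8 + 2*(I - 1*(-1)) = -8 + 2*(I + 1) = -8 + 2*(1 + I) = -8 + (2 + 2*I) = -6 + 2*I)
x(X, M) = X*M² (x(X, M) = M²*X = X*M²)
F(H, W) = 6 - W (F(H, W) = W - (-6 + 2*W) = W + (6 - 2*W) = 6 - W)
k = 109/8 (k = -2 + (1*(-5/4)²)*10 = -2 + (1*(25/16))*10 = -2 + (25/16)*10 = -2 + 125/8 = 109/8 ≈ 13.625)
F(-4, 8) + k*176 = (6 - 1*8) + (109/8)*176 = (6 - 8) + 2398 = -2 + 2398 = 2396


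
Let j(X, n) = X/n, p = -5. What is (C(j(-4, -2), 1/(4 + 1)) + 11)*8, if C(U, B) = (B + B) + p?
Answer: 256/5 ≈ 51.200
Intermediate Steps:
C(U, B) = -5 + 2*B (C(U, B) = (B + B) - 5 = 2*B - 5 = -5 + 2*B)
(C(j(-4, -2), 1/(4 + 1)) + 11)*8 = ((-5 + 2/(4 + 1)) + 11)*8 = ((-5 + 2/5) + 11)*8 = ((-5 + 2*(⅕)) + 11)*8 = ((-5 + ⅖) + 11)*8 = (-23/5 + 11)*8 = (32/5)*8 = 256/5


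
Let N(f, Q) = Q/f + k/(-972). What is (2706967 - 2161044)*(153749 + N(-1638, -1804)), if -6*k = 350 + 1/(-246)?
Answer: 1565463501865549397/18650736 ≈ 8.3936e+10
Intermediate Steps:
k = -86099/1476 (k = -(350 + 1/(-246))/6 = -(350 - 1/246)/6 = -1/6*86099/246 = -86099/1476 ≈ -58.333)
N(f, Q) = 86099/1434672 + Q/f (N(f, Q) = Q/f - 86099/1476/(-972) = Q/f - 86099/1476*(-1/972) = Q/f + 86099/1434672 = 86099/1434672 + Q/f)
(2706967 - 2161044)*(153749 + N(-1638, -1804)) = (2706967 - 2161044)*(153749 + (86099/1434672 - 1804/(-1638))) = 545923*(153749 + (86099/1434672 - 1804*(-1/1638))) = 545923*(153749 + (86099/1434672 + 902/819)) = 545923*(153749 + 151621025/130555152) = 545923*(20072875685873/130555152) = 1565463501865549397/18650736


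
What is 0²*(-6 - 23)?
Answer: 0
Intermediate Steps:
0²*(-6 - 23) = 0*(-29) = 0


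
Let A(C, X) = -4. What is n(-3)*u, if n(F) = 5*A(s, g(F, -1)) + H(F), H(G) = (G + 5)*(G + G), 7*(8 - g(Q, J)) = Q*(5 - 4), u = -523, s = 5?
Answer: 16736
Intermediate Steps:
g(Q, J) = 8 - Q/7 (g(Q, J) = 8 - Q*(5 - 4)/7 = 8 - Q/7)
H(G) = 2*G*(5 + G) (H(G) = (5 + G)*(2*G) = 2*G*(5 + G))
n(F) = -20 + 2*F*(5 + F) (n(F) = 5*(-4) + 2*F*(5 + F) = -20 + 2*F*(5 + F))
n(-3)*u = (-20 + 2*(-3)*(5 - 3))*(-523) = (-20 + 2*(-3)*2)*(-523) = (-20 - 12)*(-523) = -32*(-523) = 16736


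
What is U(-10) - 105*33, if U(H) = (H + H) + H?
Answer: -3495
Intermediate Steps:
U(H) = 3*H (U(H) = 2*H + H = 3*H)
U(-10) - 105*33 = 3*(-10) - 105*33 = -30 - 3465 = -3495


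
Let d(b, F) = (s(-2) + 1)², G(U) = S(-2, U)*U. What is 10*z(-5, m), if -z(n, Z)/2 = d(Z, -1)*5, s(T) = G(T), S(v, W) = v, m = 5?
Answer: -2500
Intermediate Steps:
G(U) = -2*U
s(T) = -2*T
d(b, F) = 25 (d(b, F) = (-2*(-2) + 1)² = (4 + 1)² = 5² = 25)
z(n, Z) = -250 (z(n, Z) = -50*5 = -2*125 = -250)
10*z(-5, m) = 10*(-250) = -2500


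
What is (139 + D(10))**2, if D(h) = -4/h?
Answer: 480249/25 ≈ 19210.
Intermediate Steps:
(139 + D(10))**2 = (139 - 4/10)**2 = (139 - 4*1/10)**2 = (139 - 2/5)**2 = (693/5)**2 = 480249/25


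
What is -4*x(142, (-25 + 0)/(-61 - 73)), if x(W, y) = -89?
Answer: 356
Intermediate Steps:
-4*x(142, (-25 + 0)/(-61 - 73)) = -4*(-89) = 356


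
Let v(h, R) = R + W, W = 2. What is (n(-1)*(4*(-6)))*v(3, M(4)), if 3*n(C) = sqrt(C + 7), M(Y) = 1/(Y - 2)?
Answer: -20*sqrt(6) ≈ -48.990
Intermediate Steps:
M(Y) = 1/(-2 + Y)
n(C) = sqrt(7 + C)/3 (n(C) = sqrt(C + 7)/3 = sqrt(7 + C)/3)
v(h, R) = 2 + R (v(h, R) = R + 2 = 2 + R)
(n(-1)*(4*(-6)))*v(3, M(4)) = ((sqrt(7 - 1)/3)*(4*(-6)))*(2 + 1/(-2 + 4)) = ((sqrt(6)/3)*(-24))*(2 + 1/2) = (-8*sqrt(6))*(2 + 1/2) = -8*sqrt(6)*(5/2) = -20*sqrt(6)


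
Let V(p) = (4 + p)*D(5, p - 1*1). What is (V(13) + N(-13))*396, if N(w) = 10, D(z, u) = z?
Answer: 37620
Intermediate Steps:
V(p) = 20 + 5*p (V(p) = (4 + p)*5 = 20 + 5*p)
(V(13) + N(-13))*396 = ((20 + 5*13) + 10)*396 = ((20 + 65) + 10)*396 = (85 + 10)*396 = 95*396 = 37620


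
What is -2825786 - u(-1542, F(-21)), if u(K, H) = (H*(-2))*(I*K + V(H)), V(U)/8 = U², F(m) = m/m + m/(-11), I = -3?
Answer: -3724773134/1331 ≈ -2.7985e+6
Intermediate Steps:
F(m) = 1 - m/11 (F(m) = 1 + m*(-1/11) = 1 - m/11)
V(U) = 8*U²
u(K, H) = -2*H*(-3*K + 8*H²) (u(K, H) = (H*(-2))*(-3*K + 8*H²) = (-2*H)*(-3*K + 8*H²) = -2*H*(-3*K + 8*H²))
-2825786 - u(-1542, F(-21)) = -2825786 - (-16*(1 - 1/11*(-21))³ + 6*(1 - 1/11*(-21))*(-1542)) = -2825786 - (-16*(1 + 21/11)³ + 6*(1 + 21/11)*(-1542)) = -2825786 - (-16*(32/11)³ + 6*(32/11)*(-1542)) = -2825786 - (-16*32768/1331 - 296064/11) = -2825786 - (-524288/1331 - 296064/11) = -2825786 - 1*(-36348032/1331) = -2825786 + 36348032/1331 = -3724773134/1331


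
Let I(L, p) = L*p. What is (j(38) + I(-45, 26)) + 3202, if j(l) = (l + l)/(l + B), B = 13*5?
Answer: 209372/103 ≈ 2032.7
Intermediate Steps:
B = 65
j(l) = 2*l/(65 + l) (j(l) = (l + l)/(l + 65) = (2*l)/(65 + l) = 2*l/(65 + l))
(j(38) + I(-45, 26)) + 3202 = (2*38/(65 + 38) - 45*26) + 3202 = (2*38/103 - 1170) + 3202 = (2*38*(1/103) - 1170) + 3202 = (76/103 - 1170) + 3202 = -120434/103 + 3202 = 209372/103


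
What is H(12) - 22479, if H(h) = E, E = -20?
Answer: -22499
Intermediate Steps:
H(h) = -20
H(12) - 22479 = -20 - 22479 = -22499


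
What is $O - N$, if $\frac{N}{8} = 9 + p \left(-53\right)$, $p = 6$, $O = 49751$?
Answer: $52223$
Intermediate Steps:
$N = -2472$ ($N = 8 \left(9 + 6 \left(-53\right)\right) = 8 \left(9 - 318\right) = 8 \left(-309\right) = -2472$)
$O - N = 49751 - -2472 = 49751 + 2472 = 52223$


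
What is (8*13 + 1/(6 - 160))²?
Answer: 256480225/23716 ≈ 10815.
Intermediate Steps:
(8*13 + 1/(6 - 160))² = (104 + 1/(-154))² = (104 - 1/154)² = (16015/154)² = 256480225/23716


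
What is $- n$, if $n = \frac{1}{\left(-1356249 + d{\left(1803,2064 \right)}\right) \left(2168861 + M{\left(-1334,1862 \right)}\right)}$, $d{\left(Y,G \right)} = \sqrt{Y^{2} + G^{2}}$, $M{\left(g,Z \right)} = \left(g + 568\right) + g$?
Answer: $\frac{452083}{1328516167267829352} + \frac{\sqrt{834545}}{1328516167267829352} \approx 3.4098 \cdot 10^{-13}$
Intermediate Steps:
$M{\left(g,Z \right)} = 568 + 2 g$ ($M{\left(g,Z \right)} = \left(568 + g\right) + g = 568 + 2 g$)
$d{\left(Y,G \right)} = \sqrt{G^{2} + Y^{2}}$
$n = \frac{1}{-2938667439489 + 6500283 \sqrt{834545}}$ ($n = \frac{1}{\left(-1356249 + \sqrt{2064^{2} + 1803^{2}}\right) \left(2168861 + \left(568 + 2 \left(-1334\right)\right)\right)} = \frac{1}{\left(-1356249 + \sqrt{4260096 + 3250809}\right) \left(2168861 + \left(568 - 2668\right)\right)} = \frac{1}{\left(-1356249 + \sqrt{7510905}\right) \left(2168861 - 2100\right)} = \frac{1}{\left(-1356249 + 3 \sqrt{834545}\right) 2166761} = \frac{1}{-2938667439489 + 6500283 \sqrt{834545}} \approx -3.4098 \cdot 10^{-13}$)
$- n = - (- \frac{452083}{1328516167267829352} - \frac{\sqrt{834545}}{1328516167267829352}) = \frac{452083}{1328516167267829352} + \frac{\sqrt{834545}}{1328516167267829352}$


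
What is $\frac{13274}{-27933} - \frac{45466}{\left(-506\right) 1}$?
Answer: $\frac{631642567}{7067049} \approx 89.379$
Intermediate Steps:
$\frac{13274}{-27933} - \frac{45466}{\left(-506\right) 1} = 13274 \left(- \frac{1}{27933}\right) - \frac{45466}{-506} = - \frac{13274}{27933} - - \frac{22733}{253} = - \frac{13274}{27933} + \frac{22733}{253} = \frac{631642567}{7067049}$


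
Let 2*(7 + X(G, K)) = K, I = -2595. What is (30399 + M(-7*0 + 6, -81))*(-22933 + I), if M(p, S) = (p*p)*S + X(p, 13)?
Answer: -701573260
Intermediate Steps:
X(G, K) = -7 + K/2
M(p, S) = -½ + S*p² (M(p, S) = (p*p)*S + (-7 + (½)*13) = p²*S + (-7 + 13/2) = S*p² - ½ = -½ + S*p²)
(30399 + M(-7*0 + 6, -81))*(-22933 + I) = (30399 + (-½ - 81*(-7*0 + 6)²))*(-22933 - 2595) = (30399 + (-½ - 81*(0 + 6)²))*(-25528) = (30399 + (-½ - 81*6²))*(-25528) = (30399 + (-½ - 81*36))*(-25528) = (30399 + (-½ - 2916))*(-25528) = (30399 - 5833/2)*(-25528) = (54965/2)*(-25528) = -701573260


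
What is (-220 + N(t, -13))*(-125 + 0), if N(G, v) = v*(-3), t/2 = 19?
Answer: 22625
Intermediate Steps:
t = 38 (t = 2*19 = 38)
N(G, v) = -3*v
(-220 + N(t, -13))*(-125 + 0) = (-220 - 3*(-13))*(-125 + 0) = (-220 + 39)*(-125) = -181*(-125) = 22625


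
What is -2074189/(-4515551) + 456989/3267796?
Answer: 8841583653383/14755899495596 ≈ 0.59919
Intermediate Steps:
-2074189/(-4515551) + 456989/3267796 = -2074189*(-1/4515551) + 456989*(1/3267796) = 2074189/4515551 + 456989/3267796 = 8841583653383/14755899495596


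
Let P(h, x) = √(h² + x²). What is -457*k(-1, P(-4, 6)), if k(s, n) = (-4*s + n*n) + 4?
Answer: -27420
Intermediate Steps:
k(s, n) = 4 + n² - 4*s (k(s, n) = (-4*s + n²) + 4 = (n² - 4*s) + 4 = 4 + n² - 4*s)
-457*k(-1, P(-4, 6)) = -457*(4 + (√((-4)² + 6²))² - 4*(-1)) = -457*(4 + (√(16 + 36))² + 4) = -457*(4 + (√52)² + 4) = -457*(4 + (2*√13)² + 4) = -457*(4 + 52 + 4) = -457*60 = -27420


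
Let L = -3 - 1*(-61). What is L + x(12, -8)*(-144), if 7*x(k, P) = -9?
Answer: 1702/7 ≈ 243.14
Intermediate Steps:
L = 58 (L = -3 + 61 = 58)
x(k, P) = -9/7 (x(k, P) = (1/7)*(-9) = -9/7)
L + x(12, -8)*(-144) = 58 - 9/7*(-144) = 58 + 1296/7 = 1702/7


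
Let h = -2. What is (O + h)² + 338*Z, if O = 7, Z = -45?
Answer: -15185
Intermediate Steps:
(O + h)² + 338*Z = (7 - 2)² + 338*(-45) = 5² - 15210 = 25 - 15210 = -15185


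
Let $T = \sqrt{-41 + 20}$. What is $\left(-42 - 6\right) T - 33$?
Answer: $-33 - 48 i \sqrt{21} \approx -33.0 - 219.96 i$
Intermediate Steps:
$T = i \sqrt{21}$ ($T = \sqrt{-21} = i \sqrt{21} \approx 4.5826 i$)
$\left(-42 - 6\right) T - 33 = \left(-42 - 6\right) i \sqrt{21} - 33 = - 48 i \sqrt{21} - 33 = -33 - 48 i \sqrt{21}$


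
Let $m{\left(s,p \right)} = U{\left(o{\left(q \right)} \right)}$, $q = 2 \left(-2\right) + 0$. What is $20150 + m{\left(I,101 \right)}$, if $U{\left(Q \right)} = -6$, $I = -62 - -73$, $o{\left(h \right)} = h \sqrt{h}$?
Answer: $20144$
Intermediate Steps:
$q = -4$ ($q = -4 + 0 = -4$)
$o{\left(h \right)} = h^{\frac{3}{2}}$
$I = 11$ ($I = -62 + 73 = 11$)
$m{\left(s,p \right)} = -6$
$20150 + m{\left(I,101 \right)} = 20150 - 6 = 20144$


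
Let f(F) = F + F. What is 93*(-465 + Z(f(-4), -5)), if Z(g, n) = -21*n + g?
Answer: -34224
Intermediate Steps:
f(F) = 2*F
Z(g, n) = g - 21*n
93*(-465 + Z(f(-4), -5)) = 93*(-465 + (2*(-4) - 21*(-5))) = 93*(-465 + (-8 + 105)) = 93*(-465 + 97) = 93*(-368) = -34224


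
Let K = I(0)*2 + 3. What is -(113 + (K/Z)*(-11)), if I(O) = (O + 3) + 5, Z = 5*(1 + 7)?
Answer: -4311/40 ≈ -107.78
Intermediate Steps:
Z = 40 (Z = 5*8 = 40)
I(O) = 8 + O (I(O) = (3 + O) + 5 = 8 + O)
K = 19 (K = (8 + 0)*2 + 3 = 8*2 + 3 = 16 + 3 = 19)
-(113 + (K/Z)*(-11)) = -(113 + (19/40)*(-11)) = -(113 - 209/40) = -1*4311/40 = -4311/40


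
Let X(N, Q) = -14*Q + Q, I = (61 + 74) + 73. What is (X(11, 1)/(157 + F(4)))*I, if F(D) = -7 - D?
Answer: -1352/73 ≈ -18.521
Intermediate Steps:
I = 208 (I = 135 + 73 = 208)
X(N, Q) = -13*Q
(X(11, 1)/(157 + F(4)))*I = ((-13*1)/(157 + (-7 - 1*4)))*208 = (-13/(157 + (-7 - 4)))*208 = (-13/(157 - 11))*208 = (-13/146)*208 = ((1/146)*(-13))*208 = -13/146*208 = -1352/73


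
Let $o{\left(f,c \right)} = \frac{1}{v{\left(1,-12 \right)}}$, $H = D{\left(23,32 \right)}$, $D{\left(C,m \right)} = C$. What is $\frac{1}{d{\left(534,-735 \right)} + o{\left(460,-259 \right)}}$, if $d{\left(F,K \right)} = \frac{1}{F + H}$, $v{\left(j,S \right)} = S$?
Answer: $- \frac{6684}{545} \approx -12.264$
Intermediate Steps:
$H = 23$
$d{\left(F,K \right)} = \frac{1}{23 + F}$ ($d{\left(F,K \right)} = \frac{1}{F + 23} = \frac{1}{23 + F}$)
$o{\left(f,c \right)} = - \frac{1}{12}$ ($o{\left(f,c \right)} = \frac{1}{-12} = - \frac{1}{12}$)
$\frac{1}{d{\left(534,-735 \right)} + o{\left(460,-259 \right)}} = \frac{1}{\frac{1}{23 + 534} - \frac{1}{12}} = \frac{1}{\frac{1}{557} - \frac{1}{12}} = \frac{1}{- \frac{545}{6684}} = - \frac{6684}{545}$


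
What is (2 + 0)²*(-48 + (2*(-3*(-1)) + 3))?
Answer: -156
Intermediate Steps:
(2 + 0)²*(-48 + (2*(-3*(-1)) + 3)) = 2²*(-48 + (2*3 + 3)) = 4*(-48 + (6 + 3)) = 4*(-48 + 9) = 4*(-39) = -156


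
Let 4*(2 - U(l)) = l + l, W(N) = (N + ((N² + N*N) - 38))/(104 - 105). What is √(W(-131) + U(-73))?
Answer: 57*I*√42/2 ≈ 184.7*I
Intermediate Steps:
W(N) = 38 - N - 2*N² (W(N) = (N + ((N² + N²) - 38))/(-1) = (N + (2*N² - 38))*(-1) = (N + (-38 + 2*N²))*(-1) = (-38 + N + 2*N²)*(-1) = 38 - N - 2*N²)
U(l) = 2 - l/2 (U(l) = 2 - (l + l)/4 = 2 - l/2)
√(W(-131) + U(-73)) = √((38 - 1*(-131) - 2*(-131)²) + (2 - ½*(-73))) = √((38 + 131 - 2*17161) + (2 + 73/2)) = √((38 + 131 - 34322) + 77/2) = √(-34153 + 77/2) = √(-68229/2) = 57*I*√42/2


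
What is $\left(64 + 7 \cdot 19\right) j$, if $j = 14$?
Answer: $2758$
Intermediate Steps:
$\left(64 + 7 \cdot 19\right) j = \left(64 + 7 \cdot 19\right) 14 = \left(64 + 133\right) 14 = 197 \cdot 14 = 2758$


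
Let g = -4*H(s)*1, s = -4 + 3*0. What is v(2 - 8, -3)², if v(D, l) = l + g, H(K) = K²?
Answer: 4489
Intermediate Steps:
s = -4 (s = -4 + 0 = -4)
g = -64 (g = -4*(-4)²*1 = -4*16*1 = -64*1 = -64)
v(D, l) = -64 + l (v(D, l) = l - 64 = -64 + l)
v(2 - 8, -3)² = (-64 - 3)² = (-67)² = 4489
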